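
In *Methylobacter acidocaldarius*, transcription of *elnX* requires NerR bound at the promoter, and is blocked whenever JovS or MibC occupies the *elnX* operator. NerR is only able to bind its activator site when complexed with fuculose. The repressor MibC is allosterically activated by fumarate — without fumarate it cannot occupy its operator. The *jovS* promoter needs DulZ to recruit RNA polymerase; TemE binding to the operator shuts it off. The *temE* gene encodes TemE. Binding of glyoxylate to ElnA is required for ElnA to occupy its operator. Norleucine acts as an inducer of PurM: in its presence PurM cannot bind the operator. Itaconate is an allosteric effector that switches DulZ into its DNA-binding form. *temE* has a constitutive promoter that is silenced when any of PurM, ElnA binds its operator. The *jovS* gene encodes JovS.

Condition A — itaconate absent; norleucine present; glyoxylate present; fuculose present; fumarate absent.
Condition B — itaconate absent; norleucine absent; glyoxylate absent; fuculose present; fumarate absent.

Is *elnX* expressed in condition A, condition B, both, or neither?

both

Condition A:
Itaconate is absent, so DulZ is inactive.
Norleucine is present, so PurM is inactive.
Glyoxylate is present, so ElnA is active.
With repressor ElnA bound, *temE* is not transcribed.
So TemE is not produced.
Required activator DulZ is absent, so *jovS* is not transcribed.
So JovS is not produced.
Fuculose is present, so NerR is active.
Fumarate is absent, so MibC is inactive.
No repressor is bound and NerR is active, so *elnX* is transcribed.
→ *elnX* is ON in A.
Condition B:
Itaconate is absent, so DulZ is inactive.
Norleucine is absent, so PurM is active.
Glyoxylate is absent, so ElnA is inactive.
With repressor PurM bound, *temE* is not transcribed.
So TemE is not produced.
Required activator DulZ is absent, so *jovS* is not transcribed.
So JovS is not produced.
Fuculose is present, so NerR is active.
Fumarate is absent, so MibC is inactive.
No repressor is bound and NerR is active, so *elnX* is transcribed.
→ *elnX* is ON in B.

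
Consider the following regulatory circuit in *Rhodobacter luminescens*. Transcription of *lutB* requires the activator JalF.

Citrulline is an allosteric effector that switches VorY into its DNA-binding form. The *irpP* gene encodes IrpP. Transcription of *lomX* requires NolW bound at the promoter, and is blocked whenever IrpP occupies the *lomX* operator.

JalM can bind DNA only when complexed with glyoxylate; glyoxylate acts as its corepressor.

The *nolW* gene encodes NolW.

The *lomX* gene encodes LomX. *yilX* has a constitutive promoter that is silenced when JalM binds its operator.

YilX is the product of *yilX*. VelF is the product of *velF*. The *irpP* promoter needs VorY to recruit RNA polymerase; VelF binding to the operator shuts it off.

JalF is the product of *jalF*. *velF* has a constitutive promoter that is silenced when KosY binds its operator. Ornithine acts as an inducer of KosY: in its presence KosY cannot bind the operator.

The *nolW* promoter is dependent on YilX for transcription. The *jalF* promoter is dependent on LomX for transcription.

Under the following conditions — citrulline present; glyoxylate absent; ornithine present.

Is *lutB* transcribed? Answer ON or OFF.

ON

Ornithine is present, so KosY is inactive.
With no repressor bound, *velF* is transcribed.
So VelF is produced and active.
Citrulline is present, so VorY is active.
With repressor VelF bound, *irpP* is not transcribed.
So IrpP is not produced.
Glyoxylate is absent, so JalM is inactive.
With no repressor bound, *yilX* is transcribed.
So YilX is produced and active.
No repressor is bound and YilX is active, so *nolW* is transcribed.
So NolW is produced and active.
No repressor is bound and NolW is active, so *lomX* is transcribed.
So LomX is produced and active.
No repressor is bound and LomX is active, so *jalF* is transcribed.
So JalF is produced and active.
No repressor is bound and JalF is active, so *lutB* is transcribed.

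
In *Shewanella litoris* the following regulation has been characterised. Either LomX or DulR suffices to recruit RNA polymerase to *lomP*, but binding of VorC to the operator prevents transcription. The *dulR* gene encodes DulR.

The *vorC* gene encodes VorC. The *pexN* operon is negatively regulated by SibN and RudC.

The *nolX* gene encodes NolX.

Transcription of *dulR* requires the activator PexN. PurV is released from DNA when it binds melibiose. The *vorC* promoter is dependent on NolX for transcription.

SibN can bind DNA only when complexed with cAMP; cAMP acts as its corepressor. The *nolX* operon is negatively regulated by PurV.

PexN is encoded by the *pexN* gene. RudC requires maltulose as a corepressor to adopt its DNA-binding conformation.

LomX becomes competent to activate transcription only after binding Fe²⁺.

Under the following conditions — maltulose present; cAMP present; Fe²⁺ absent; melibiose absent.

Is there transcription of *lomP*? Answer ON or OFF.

OFF

Fe²⁺ is absent, so LomX is inactive.
Melibiose is absent, so PurV is active.
With repressor PurV bound, *nolX* is not transcribed.
So NolX is not produced.
Required activator NolX is absent, so *vorC* is not transcribed.
So VorC is not produced.
cAMP is present, so SibN is active.
Maltulose is present, so RudC is active.
With repressor SibN bound, *pexN* is not transcribed.
So PexN is not produced.
Required activator PexN is absent, so *dulR* is not transcribed.
So DulR is not produced.
No activator is available at the *lomP* promoter, so *lomP* is not transcribed.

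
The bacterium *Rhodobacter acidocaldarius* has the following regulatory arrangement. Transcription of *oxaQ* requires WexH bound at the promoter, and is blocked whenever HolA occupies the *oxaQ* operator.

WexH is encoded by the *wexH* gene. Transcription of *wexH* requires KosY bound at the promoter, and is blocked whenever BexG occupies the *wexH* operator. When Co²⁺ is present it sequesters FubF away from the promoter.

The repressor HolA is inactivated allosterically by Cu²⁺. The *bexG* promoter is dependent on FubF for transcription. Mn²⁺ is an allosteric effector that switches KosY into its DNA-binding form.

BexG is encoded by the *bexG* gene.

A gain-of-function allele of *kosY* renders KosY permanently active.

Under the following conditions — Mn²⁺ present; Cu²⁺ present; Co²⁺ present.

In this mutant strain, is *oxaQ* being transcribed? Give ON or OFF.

Cu²⁺ is present, so HolA is inactive.
Co²⁺ is present, so FubF is inactive.
Required activator FubF is absent, so *bexG* is not transcribed.
So BexG is not produced.
KosY is constitutively active in this strain.
No repressor is bound and KosY is active, so *wexH* is transcribed.
So WexH is produced and active.
No repressor is bound and WexH is active, so *oxaQ* is transcribed.

ON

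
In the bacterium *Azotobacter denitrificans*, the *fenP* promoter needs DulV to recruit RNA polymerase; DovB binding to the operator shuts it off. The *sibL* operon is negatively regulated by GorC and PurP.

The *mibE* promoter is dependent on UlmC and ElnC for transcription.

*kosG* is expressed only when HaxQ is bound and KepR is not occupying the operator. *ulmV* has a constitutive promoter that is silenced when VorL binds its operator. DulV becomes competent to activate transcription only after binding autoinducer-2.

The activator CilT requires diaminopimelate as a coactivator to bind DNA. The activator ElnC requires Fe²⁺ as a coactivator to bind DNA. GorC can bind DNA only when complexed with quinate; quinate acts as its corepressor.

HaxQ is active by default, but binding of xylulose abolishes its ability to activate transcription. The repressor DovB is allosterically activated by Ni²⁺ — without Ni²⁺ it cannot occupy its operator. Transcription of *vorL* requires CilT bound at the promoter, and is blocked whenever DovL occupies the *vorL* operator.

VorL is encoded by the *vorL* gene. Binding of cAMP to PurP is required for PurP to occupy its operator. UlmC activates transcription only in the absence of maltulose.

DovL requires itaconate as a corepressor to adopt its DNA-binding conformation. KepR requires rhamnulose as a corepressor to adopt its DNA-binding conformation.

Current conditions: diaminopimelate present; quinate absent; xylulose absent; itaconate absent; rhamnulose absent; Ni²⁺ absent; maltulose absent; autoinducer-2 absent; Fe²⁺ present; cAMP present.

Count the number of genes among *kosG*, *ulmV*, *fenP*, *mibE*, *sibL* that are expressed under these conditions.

2

Xylulose is absent, so HaxQ is active.
Rhamnulose is absent, so KepR is inactive.
No repressor is bound and HaxQ is active, so *kosG* is transcribed.
→ *kosG* is ON.
Itaconate is absent, so DovL is inactive.
Diaminopimelate is present, so CilT is active.
No repressor is bound and CilT is active, so *vorL* is transcribed.
So VorL is produced and active.
With repressor VorL bound, *ulmV* is not transcribed.
→ *ulmV* is OFF.
Autoinducer-2 is absent, so DulV is inactive.
Ni²⁺ is absent, so DovB is inactive.
Required activator DulV is absent, so *fenP* is not transcribed.
→ *fenP* is OFF.
Maltulose is absent, so UlmC is active.
Fe²⁺ is present, so ElnC is active.
No repressor is bound and UlmC and ElnC are active, so *mibE* is transcribed.
→ *mibE* is ON.
Quinate is absent, so GorC is inactive.
cAMP is present, so PurP is active.
With repressor PurP bound, *sibL* is not transcribed.
→ *sibL* is OFF.
2 of the 5 genes are transcribed.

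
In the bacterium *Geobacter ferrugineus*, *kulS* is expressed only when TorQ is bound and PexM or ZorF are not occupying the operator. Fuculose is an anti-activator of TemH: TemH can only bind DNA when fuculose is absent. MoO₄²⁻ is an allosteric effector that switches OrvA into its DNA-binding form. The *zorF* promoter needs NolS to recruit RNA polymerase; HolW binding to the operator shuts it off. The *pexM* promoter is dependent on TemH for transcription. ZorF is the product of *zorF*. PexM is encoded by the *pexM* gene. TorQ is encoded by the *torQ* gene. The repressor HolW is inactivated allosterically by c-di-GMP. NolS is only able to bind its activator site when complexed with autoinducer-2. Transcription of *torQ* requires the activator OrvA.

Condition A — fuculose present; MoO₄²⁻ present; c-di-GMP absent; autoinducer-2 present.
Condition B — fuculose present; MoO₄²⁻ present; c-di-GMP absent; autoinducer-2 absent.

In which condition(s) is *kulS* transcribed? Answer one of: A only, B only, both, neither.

both

Condition A:
Fuculose is present, so TemH is inactive.
Required activator TemH is absent, so *pexM* is not transcribed.
So PexM is not produced.
MoO₄²⁻ is present, so OrvA is active.
No repressor is bound and OrvA is active, so *torQ* is transcribed.
So TorQ is produced and active.
c-di-GMP is absent, so HolW is active.
Autoinducer-2 is present, so NolS is active.
With repressor HolW bound, *zorF* is not transcribed.
So ZorF is not produced.
No repressor is bound and TorQ is active, so *kulS* is transcribed.
→ *kulS* is ON in A.
Condition B:
Fuculose is present, so TemH is inactive.
Required activator TemH is absent, so *pexM* is not transcribed.
So PexM is not produced.
MoO₄²⁻ is present, so OrvA is active.
No repressor is bound and OrvA is active, so *torQ* is transcribed.
So TorQ is produced and active.
c-di-GMP is absent, so HolW is active.
Autoinducer-2 is absent, so NolS is inactive.
With repressor HolW bound, *zorF* is not transcribed.
So ZorF is not produced.
No repressor is bound and TorQ is active, so *kulS* is transcribed.
→ *kulS* is ON in B.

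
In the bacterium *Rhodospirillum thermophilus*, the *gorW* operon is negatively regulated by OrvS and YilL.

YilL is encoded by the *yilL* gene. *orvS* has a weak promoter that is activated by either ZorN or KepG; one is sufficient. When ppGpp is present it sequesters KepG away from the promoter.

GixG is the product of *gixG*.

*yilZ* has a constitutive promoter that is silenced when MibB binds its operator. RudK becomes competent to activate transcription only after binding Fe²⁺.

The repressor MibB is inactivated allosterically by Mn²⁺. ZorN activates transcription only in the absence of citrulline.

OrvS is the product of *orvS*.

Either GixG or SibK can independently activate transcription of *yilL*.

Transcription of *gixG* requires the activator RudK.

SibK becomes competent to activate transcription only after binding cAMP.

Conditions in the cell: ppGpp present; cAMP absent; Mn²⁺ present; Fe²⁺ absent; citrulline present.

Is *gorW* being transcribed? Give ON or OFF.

Citrulline is present, so ZorN is inactive.
ppGpp is present, so KepG is inactive.
No activator is available at the *orvS* promoter, so *orvS* is not transcribed.
So OrvS is not produced.
Fe²⁺ is absent, so RudK is inactive.
Required activator RudK is absent, so *gixG* is not transcribed.
So GixG is not produced.
cAMP is absent, so SibK is inactive.
No activator is available at the *yilL* promoter, so *yilL* is not transcribed.
So YilL is not produced.
With no repressor bound, *gorW* is transcribed.

ON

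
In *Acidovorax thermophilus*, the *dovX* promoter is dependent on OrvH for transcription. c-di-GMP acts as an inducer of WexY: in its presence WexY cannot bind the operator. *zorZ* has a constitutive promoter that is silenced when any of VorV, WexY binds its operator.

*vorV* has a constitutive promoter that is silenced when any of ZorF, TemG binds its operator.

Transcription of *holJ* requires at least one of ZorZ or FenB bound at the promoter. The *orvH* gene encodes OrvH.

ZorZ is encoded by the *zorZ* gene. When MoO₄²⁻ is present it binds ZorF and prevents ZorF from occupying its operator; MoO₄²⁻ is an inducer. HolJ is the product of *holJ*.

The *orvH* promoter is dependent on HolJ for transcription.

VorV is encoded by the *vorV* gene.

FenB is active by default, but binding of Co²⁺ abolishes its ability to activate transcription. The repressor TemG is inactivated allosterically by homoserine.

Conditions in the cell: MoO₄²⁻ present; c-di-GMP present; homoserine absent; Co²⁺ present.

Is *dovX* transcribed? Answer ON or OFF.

MoO₄²⁻ is present, so ZorF is inactive.
Homoserine is absent, so TemG is active.
With repressor TemG bound, *vorV* is not transcribed.
So VorV is not produced.
c-di-GMP is present, so WexY is inactive.
With no repressor bound, *zorZ* is transcribed.
So ZorZ is produced and active.
Co²⁺ is present, so FenB is inactive.
Activator ZorZ is present, so *holJ* is transcribed.
So HolJ is produced and active.
No repressor is bound and HolJ is active, so *orvH* is transcribed.
So OrvH is produced and active.
No repressor is bound and OrvH is active, so *dovX* is transcribed.

ON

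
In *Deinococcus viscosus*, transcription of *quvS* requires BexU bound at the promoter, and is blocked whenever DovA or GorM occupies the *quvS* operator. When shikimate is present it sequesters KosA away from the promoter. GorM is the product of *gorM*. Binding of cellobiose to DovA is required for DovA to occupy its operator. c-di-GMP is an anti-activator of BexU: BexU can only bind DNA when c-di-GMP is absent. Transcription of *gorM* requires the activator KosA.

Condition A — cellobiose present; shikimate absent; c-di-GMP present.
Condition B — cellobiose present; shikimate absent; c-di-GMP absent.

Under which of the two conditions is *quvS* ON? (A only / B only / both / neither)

Condition A:
Cellobiose is present, so DovA is active.
Shikimate is absent, so KosA is active.
No repressor is bound and KosA is active, so *gorM* is transcribed.
So GorM is produced and active.
c-di-GMP is present, so BexU is inactive.
With repressor DovA bound, *quvS* is not transcribed.
→ *quvS* is OFF in A.
Condition B:
Cellobiose is present, so DovA is active.
Shikimate is absent, so KosA is active.
No repressor is bound and KosA is active, so *gorM* is transcribed.
So GorM is produced and active.
c-di-GMP is absent, so BexU is active.
With repressor DovA bound, *quvS* is not transcribed.
→ *quvS* is OFF in B.

neither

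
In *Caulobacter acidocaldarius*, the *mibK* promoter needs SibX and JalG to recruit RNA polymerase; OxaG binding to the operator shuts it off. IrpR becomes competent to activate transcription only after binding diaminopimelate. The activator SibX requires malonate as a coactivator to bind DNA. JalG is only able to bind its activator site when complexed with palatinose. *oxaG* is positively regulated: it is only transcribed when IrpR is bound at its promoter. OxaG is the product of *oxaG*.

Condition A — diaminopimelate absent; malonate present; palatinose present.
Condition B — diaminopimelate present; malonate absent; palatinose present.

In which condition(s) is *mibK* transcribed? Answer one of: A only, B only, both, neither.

Condition A:
Diaminopimelate is absent, so IrpR is inactive.
Required activator IrpR is absent, so *oxaG* is not transcribed.
So OxaG is not produced.
Malonate is present, so SibX is active.
Palatinose is present, so JalG is active.
No repressor is bound and SibX and JalG are active, so *mibK* is transcribed.
→ *mibK* is ON in A.
Condition B:
Diaminopimelate is present, so IrpR is active.
No repressor is bound and IrpR is active, so *oxaG* is transcribed.
So OxaG is produced and active.
Malonate is absent, so SibX is inactive.
Palatinose is present, so JalG is active.
With repressor OxaG bound, *mibK* is not transcribed.
→ *mibK* is OFF in B.

A only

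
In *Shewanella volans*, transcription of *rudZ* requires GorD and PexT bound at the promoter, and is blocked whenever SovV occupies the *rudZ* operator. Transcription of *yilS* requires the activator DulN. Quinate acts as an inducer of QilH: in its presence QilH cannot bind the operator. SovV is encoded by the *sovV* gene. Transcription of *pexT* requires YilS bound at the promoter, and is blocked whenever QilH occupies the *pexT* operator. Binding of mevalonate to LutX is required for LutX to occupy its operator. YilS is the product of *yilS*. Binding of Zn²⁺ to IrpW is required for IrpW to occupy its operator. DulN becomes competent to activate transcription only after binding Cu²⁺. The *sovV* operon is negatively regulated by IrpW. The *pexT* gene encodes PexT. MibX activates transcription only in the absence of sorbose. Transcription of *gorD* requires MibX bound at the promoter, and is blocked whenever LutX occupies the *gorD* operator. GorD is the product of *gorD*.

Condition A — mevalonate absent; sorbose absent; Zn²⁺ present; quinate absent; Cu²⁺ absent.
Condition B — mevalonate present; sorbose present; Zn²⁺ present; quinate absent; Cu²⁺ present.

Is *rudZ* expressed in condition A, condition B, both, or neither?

neither

Condition A:
Mevalonate is absent, so LutX is inactive.
Sorbose is absent, so MibX is active.
No repressor is bound and MibX is active, so *gorD* is transcribed.
So GorD is produced and active.
Zn²⁺ is present, so IrpW is active.
With repressor IrpW bound, *sovV* is not transcribed.
So SovV is not produced.
Quinate is absent, so QilH is active.
Cu²⁺ is absent, so DulN is inactive.
Required activator DulN is absent, so *yilS* is not transcribed.
So YilS is not produced.
With repressor QilH bound, *pexT* is not transcribed.
So PexT is not produced.
Required activator PexT is absent, so *rudZ* is not transcribed.
→ *rudZ* is OFF in A.
Condition B:
Mevalonate is present, so LutX is active.
Sorbose is present, so MibX is inactive.
With repressor LutX bound, *gorD* is not transcribed.
So GorD is not produced.
Zn²⁺ is present, so IrpW is active.
With repressor IrpW bound, *sovV* is not transcribed.
So SovV is not produced.
Quinate is absent, so QilH is active.
Cu²⁺ is present, so DulN is active.
No repressor is bound and DulN is active, so *yilS* is transcribed.
So YilS is produced and active.
With repressor QilH bound, *pexT* is not transcribed.
So PexT is not produced.
Required activator GorD is absent, so *rudZ* is not transcribed.
→ *rudZ* is OFF in B.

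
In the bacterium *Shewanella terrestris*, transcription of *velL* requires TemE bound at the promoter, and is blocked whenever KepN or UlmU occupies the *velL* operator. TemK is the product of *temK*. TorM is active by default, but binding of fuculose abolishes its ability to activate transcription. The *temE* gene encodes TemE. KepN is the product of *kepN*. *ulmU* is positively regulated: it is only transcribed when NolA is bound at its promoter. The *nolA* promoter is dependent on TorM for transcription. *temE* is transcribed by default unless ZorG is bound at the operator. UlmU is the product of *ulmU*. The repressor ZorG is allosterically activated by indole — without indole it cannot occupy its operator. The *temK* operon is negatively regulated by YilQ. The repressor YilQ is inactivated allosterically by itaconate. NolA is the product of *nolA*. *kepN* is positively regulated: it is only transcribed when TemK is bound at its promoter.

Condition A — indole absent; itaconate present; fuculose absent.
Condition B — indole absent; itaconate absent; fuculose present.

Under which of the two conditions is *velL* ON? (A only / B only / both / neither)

B only

Condition A:
Indole is absent, so ZorG is inactive.
With no repressor bound, *temE* is transcribed.
So TemE is produced and active.
Itaconate is present, so YilQ is inactive.
With no repressor bound, *temK* is transcribed.
So TemK is produced and active.
No repressor is bound and TemK is active, so *kepN* is transcribed.
So KepN is produced and active.
Fuculose is absent, so TorM is active.
No repressor is bound and TorM is active, so *nolA* is transcribed.
So NolA is produced and active.
No repressor is bound and NolA is active, so *ulmU* is transcribed.
So UlmU is produced and active.
With repressor KepN bound, *velL* is not transcribed.
→ *velL* is OFF in A.
Condition B:
Indole is absent, so ZorG is inactive.
With no repressor bound, *temE* is transcribed.
So TemE is produced and active.
Itaconate is absent, so YilQ is active.
With repressor YilQ bound, *temK* is not transcribed.
So TemK is not produced.
Required activator TemK is absent, so *kepN* is not transcribed.
So KepN is not produced.
Fuculose is present, so TorM is inactive.
Required activator TorM is absent, so *nolA* is not transcribed.
So NolA is not produced.
Required activator NolA is absent, so *ulmU* is not transcribed.
So UlmU is not produced.
No repressor is bound and TemE is active, so *velL* is transcribed.
→ *velL* is ON in B.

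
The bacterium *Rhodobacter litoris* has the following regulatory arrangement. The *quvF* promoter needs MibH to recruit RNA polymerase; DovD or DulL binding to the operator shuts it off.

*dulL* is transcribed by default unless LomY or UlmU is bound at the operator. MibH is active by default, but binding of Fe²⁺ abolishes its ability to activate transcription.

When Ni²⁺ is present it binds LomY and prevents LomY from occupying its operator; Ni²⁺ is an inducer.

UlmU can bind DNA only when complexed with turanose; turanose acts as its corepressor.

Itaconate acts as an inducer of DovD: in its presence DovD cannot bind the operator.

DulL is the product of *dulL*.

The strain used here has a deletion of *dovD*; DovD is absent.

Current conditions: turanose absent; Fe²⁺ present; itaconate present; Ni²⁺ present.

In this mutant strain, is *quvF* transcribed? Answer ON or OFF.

DovD is non-functional in this strain, so it has no effect.
Ni²⁺ is present, so LomY is inactive.
Turanose is absent, so UlmU is inactive.
With no repressor bound, *dulL* is transcribed.
So DulL is produced and active.
Fe²⁺ is present, so MibH is inactive.
With repressor DulL bound, *quvF* is not transcribed.

OFF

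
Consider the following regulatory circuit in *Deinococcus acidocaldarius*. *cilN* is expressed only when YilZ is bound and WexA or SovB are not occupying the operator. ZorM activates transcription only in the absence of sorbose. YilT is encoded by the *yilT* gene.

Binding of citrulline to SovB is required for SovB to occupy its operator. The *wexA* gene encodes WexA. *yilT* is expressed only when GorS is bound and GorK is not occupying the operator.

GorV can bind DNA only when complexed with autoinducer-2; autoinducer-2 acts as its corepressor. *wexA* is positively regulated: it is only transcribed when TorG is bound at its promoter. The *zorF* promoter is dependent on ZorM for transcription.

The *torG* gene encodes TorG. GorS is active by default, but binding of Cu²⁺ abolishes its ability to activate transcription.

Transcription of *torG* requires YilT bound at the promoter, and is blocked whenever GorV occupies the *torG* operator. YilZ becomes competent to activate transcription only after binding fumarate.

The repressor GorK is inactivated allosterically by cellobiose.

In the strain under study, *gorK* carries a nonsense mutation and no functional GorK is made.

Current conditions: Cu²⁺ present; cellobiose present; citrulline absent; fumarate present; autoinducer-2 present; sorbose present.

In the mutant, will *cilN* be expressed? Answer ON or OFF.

ON

Autoinducer-2 is present, so GorV is active.
Cu²⁺ is present, so GorS is inactive.
GorK is non-functional in this strain, so it has no effect.
Required activator GorS is absent, so *yilT* is not transcribed.
So YilT is not produced.
With repressor GorV bound, *torG* is not transcribed.
So TorG is not produced.
Required activator TorG is absent, so *wexA* is not transcribed.
So WexA is not produced.
Fumarate is present, so YilZ is active.
Citrulline is absent, so SovB is inactive.
No repressor is bound and YilZ is active, so *cilN* is transcribed.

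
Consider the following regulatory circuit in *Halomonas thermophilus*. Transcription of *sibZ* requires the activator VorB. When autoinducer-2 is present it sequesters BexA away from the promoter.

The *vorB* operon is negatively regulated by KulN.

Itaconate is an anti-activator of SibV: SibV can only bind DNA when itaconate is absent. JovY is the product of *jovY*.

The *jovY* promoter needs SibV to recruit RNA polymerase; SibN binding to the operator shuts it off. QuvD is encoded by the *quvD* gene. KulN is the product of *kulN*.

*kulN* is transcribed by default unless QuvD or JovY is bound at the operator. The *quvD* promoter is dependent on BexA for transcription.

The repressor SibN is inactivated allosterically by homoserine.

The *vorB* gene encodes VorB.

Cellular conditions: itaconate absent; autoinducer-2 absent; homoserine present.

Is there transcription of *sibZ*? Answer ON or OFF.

Autoinducer-2 is absent, so BexA is active.
No repressor is bound and BexA is active, so *quvD* is transcribed.
So QuvD is produced and active.
Homoserine is present, so SibN is inactive.
Itaconate is absent, so SibV is active.
No repressor is bound and SibV is active, so *jovY* is transcribed.
So JovY is produced and active.
With repressor QuvD bound, *kulN* is not transcribed.
So KulN is not produced.
With no repressor bound, *vorB* is transcribed.
So VorB is produced and active.
No repressor is bound and VorB is active, so *sibZ* is transcribed.

ON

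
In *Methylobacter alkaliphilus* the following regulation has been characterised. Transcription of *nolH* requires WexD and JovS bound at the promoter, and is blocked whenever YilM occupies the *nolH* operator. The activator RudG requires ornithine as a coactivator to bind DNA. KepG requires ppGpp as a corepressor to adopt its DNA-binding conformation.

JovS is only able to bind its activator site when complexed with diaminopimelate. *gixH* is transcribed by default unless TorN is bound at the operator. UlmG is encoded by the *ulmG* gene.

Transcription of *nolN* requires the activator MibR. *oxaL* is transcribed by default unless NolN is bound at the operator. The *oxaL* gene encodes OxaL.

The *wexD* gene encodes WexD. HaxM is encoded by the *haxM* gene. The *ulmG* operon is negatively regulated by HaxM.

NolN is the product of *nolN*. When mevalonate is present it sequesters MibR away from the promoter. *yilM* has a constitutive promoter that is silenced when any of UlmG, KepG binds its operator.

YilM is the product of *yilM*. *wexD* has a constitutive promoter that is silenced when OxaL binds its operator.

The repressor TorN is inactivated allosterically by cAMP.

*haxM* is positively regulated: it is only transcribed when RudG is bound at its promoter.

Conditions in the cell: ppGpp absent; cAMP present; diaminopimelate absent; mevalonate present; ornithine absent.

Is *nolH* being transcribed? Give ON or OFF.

OFF

Ornithine is absent, so RudG is inactive.
Required activator RudG is absent, so *haxM* is not transcribed.
So HaxM is not produced.
With no repressor bound, *ulmG* is transcribed.
So UlmG is produced and active.
ppGpp is absent, so KepG is inactive.
With repressor UlmG bound, *yilM* is not transcribed.
So YilM is not produced.
Mevalonate is present, so MibR is inactive.
Required activator MibR is absent, so *nolN* is not transcribed.
So NolN is not produced.
With no repressor bound, *oxaL* is transcribed.
So OxaL is produced and active.
With repressor OxaL bound, *wexD* is not transcribed.
So WexD is not produced.
Diaminopimelate is absent, so JovS is inactive.
Required activator WexD is absent, so *nolH* is not transcribed.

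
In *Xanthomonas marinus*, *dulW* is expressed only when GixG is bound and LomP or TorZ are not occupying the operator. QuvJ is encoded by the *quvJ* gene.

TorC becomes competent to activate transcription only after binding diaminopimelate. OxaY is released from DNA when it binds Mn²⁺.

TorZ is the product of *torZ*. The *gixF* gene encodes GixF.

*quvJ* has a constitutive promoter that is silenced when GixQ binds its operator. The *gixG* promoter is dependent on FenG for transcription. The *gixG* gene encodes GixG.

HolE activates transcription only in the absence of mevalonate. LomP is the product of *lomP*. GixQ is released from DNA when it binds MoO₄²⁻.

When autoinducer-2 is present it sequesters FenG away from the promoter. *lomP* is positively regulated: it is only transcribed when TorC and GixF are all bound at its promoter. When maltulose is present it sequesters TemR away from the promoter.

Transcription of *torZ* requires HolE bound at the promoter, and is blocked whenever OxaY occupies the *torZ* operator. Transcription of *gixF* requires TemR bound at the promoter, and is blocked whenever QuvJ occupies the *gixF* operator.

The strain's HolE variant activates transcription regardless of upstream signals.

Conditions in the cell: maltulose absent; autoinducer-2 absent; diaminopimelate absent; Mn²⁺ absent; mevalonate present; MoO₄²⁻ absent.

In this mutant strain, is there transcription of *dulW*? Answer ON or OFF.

ON

Autoinducer-2 is absent, so FenG is active.
No repressor is bound and FenG is active, so *gixG* is transcribed.
So GixG is produced and active.
Diaminopimelate is absent, so TorC is inactive.
Maltulose is absent, so TemR is active.
MoO₄²⁻ is absent, so GixQ is active.
With repressor GixQ bound, *quvJ* is not transcribed.
So QuvJ is not produced.
No repressor is bound and TemR is active, so *gixF* is transcribed.
So GixF is produced and active.
Required activator TorC is absent, so *lomP* is not transcribed.
So LomP is not produced.
Mn²⁺ is absent, so OxaY is active.
HolE is constitutively active in this strain.
With repressor OxaY bound, *torZ* is not transcribed.
So TorZ is not produced.
No repressor is bound and GixG is active, so *dulW* is transcribed.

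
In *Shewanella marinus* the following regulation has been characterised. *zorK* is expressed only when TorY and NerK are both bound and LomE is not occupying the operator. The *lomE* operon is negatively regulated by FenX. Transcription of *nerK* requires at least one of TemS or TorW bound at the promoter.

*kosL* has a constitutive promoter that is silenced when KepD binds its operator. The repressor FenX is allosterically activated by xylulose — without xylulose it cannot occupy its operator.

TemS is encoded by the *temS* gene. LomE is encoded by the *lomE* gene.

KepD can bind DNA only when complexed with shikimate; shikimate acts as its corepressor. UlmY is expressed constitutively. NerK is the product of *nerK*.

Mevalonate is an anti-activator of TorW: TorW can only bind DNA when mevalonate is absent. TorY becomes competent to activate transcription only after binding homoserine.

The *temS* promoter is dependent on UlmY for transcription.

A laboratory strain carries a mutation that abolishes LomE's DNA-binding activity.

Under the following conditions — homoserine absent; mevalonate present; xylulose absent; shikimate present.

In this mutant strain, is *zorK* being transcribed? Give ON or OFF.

OFF

Homoserine is absent, so TorY is inactive.
UlmY is produced constitutively and is active.
No repressor is bound and UlmY is active, so *temS* is transcribed.
So TemS is produced and active.
Mevalonate is present, so TorW is inactive.
Activator TemS is present, so *nerK* is transcribed.
So NerK is produced and active.
LomE is non-functional in this strain, so it has no effect.
Required activator TorY is absent, so *zorK* is not transcribed.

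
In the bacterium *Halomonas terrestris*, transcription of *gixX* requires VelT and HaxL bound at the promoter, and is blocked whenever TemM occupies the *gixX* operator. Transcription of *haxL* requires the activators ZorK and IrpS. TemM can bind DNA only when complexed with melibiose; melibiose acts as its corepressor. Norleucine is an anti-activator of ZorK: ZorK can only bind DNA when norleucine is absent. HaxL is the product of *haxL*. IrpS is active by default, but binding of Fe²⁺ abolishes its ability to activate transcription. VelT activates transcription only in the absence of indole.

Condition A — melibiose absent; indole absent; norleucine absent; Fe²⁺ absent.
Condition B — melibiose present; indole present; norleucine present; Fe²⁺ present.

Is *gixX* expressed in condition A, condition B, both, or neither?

Condition A:
Melibiose is absent, so TemM is inactive.
Indole is absent, so VelT is active.
Norleucine is absent, so ZorK is active.
Fe²⁺ is absent, so IrpS is active.
No repressor is bound and ZorK and IrpS are active, so *haxL* is transcribed.
So HaxL is produced and active.
No repressor is bound and VelT and HaxL are active, so *gixX* is transcribed.
→ *gixX* is ON in A.
Condition B:
Melibiose is present, so TemM is active.
Indole is present, so VelT is inactive.
Norleucine is present, so ZorK is inactive.
Fe²⁺ is present, so IrpS is inactive.
Required activator ZorK is absent, so *haxL* is not transcribed.
So HaxL is not produced.
With repressor TemM bound, *gixX* is not transcribed.
→ *gixX* is OFF in B.

A only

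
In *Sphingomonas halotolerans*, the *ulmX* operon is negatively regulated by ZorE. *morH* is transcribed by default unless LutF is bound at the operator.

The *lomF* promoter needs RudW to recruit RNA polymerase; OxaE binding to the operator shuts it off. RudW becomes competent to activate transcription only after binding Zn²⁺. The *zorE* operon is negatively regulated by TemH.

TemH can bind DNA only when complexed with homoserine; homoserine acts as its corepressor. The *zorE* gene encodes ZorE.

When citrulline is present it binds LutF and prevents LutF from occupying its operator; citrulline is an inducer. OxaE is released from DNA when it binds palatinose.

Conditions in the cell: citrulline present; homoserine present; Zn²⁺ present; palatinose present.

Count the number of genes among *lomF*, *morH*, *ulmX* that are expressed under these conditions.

3

Palatinose is present, so OxaE is inactive.
Zn²⁺ is present, so RudW is active.
No repressor is bound and RudW is active, so *lomF* is transcribed.
→ *lomF* is ON.
Citrulline is present, so LutF is inactive.
With no repressor bound, *morH* is transcribed.
→ *morH* is ON.
Homoserine is present, so TemH is active.
With repressor TemH bound, *zorE* is not transcribed.
So ZorE is not produced.
With no repressor bound, *ulmX* is transcribed.
→ *ulmX* is ON.
3 of the 3 genes are transcribed.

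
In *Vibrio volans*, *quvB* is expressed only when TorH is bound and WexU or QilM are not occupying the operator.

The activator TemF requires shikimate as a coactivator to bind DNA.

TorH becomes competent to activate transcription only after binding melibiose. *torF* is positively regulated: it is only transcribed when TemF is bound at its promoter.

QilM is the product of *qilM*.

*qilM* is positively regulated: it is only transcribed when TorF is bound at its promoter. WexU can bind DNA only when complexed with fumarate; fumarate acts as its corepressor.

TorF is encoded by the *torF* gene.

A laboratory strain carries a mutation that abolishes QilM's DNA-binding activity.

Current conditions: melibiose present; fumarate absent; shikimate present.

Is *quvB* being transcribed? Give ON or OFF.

Fumarate is absent, so WexU is inactive.
Melibiose is present, so TorH is active.
QilM is non-functional in this strain, so it has no effect.
No repressor is bound and TorH is active, so *quvB* is transcribed.

ON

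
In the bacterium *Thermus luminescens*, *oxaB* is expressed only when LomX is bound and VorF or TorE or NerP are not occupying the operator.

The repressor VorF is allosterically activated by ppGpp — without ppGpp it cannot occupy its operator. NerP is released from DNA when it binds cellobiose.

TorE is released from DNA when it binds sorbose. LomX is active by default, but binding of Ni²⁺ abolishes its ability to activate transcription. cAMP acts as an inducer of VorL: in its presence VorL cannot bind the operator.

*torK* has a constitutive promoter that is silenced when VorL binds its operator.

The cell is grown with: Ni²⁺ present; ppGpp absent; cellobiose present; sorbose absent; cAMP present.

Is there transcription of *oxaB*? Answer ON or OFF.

ppGpp is absent, so VorF is inactive.
Ni²⁺ is present, so LomX is inactive.
Sorbose is absent, so TorE is active.
Cellobiose is present, so NerP is inactive.
With repressor TorE bound, *oxaB* is not transcribed.

OFF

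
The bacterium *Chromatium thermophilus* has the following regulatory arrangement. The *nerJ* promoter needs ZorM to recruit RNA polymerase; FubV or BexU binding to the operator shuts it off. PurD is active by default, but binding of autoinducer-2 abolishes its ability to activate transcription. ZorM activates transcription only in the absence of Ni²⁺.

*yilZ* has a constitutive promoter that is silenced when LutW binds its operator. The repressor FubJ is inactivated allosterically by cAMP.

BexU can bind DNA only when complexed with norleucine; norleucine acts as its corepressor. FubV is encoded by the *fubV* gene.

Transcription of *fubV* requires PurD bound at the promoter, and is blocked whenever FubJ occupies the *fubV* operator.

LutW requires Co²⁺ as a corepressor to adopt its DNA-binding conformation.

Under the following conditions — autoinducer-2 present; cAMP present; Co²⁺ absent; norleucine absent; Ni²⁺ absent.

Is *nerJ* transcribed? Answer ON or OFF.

Ni²⁺ is absent, so ZorM is active.
cAMP is present, so FubJ is inactive.
Autoinducer-2 is present, so PurD is inactive.
Required activator PurD is absent, so *fubV* is not transcribed.
So FubV is not produced.
Norleucine is absent, so BexU is inactive.
No repressor is bound and ZorM is active, so *nerJ* is transcribed.

ON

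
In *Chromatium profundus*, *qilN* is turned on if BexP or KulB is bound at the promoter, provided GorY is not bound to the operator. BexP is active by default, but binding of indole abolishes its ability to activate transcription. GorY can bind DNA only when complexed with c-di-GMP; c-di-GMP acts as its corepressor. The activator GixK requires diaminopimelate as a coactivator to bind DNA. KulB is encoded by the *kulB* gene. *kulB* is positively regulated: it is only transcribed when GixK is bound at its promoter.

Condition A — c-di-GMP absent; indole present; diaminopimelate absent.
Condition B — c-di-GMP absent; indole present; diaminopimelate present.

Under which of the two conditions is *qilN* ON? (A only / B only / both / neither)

B only

Condition A:
c-di-GMP is absent, so GorY is inactive.
Indole is present, so BexP is inactive.
Diaminopimelate is absent, so GixK is inactive.
Required activator GixK is absent, so *kulB* is not transcribed.
So KulB is not produced.
No activator is available at the *qilN* promoter, so *qilN* is not transcribed.
→ *qilN* is OFF in A.
Condition B:
c-di-GMP is absent, so GorY is inactive.
Indole is present, so BexP is inactive.
Diaminopimelate is present, so GixK is active.
No repressor is bound and GixK is active, so *kulB* is transcribed.
So KulB is produced and active.
Activator KulB is present, so *qilN* is transcribed.
→ *qilN* is ON in B.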